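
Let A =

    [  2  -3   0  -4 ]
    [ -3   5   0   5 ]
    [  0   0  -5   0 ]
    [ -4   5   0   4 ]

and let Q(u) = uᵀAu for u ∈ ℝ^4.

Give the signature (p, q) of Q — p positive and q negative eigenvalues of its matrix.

(2, 2)

Row-reducing A symmetrically gives the diagonal entries 2, 1/2, -5, -6.
So there are 2 positive, 2 negative pivots.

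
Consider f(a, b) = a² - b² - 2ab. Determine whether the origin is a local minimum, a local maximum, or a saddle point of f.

The Hessian at the origin is H = [[2, -2], [-2, -2]].
det H = 2·-2 − (-2)² = -8 < 0, so H is indefinite.
Therefore the origin is a saddle point.

saddle point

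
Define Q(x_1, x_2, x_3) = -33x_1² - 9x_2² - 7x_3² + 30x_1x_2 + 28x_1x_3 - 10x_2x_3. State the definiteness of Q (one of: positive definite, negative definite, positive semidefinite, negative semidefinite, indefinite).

The symmetric matrix of Q is A = [[-33, 15, 14], [15, -9, -5], [14, -5, -7]].
Leading principal minors: Δ_1 = -33, Δ_2 = 72, Δ_3 = -15.
The signs alternate starting with Δ_1 < 0, so by Sylvester's criterion Q is negative definite.

negative definite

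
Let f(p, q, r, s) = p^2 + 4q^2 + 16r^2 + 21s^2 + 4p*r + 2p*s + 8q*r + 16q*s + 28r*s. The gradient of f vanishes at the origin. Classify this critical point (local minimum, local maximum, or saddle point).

The Hessian at the origin is H = [[2, 0, 4, 2], [0, 8, 8, 16], [4, 8, 32, 28], [2, 16, 28, 42]].
An LDLᵀ factorisation of H has diagonal entries 2, 8, 16, 4.
So there are 4 positive pivots.
H is positive definite, so the origin is a strict local minimum.

local minimum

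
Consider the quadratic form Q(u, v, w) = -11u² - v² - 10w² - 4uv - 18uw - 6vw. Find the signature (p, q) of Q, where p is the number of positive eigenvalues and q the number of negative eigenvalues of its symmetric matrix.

Write A = [[-11, -2, -9], [-2, -1, -3], [-9, -3, -10]].
Symmetric row and column elimination reduces A to a congruent diagonal form with pivots -11, -7/11, 2/7.
So there are 1 positive, 2 negative pivots.

(1, 2)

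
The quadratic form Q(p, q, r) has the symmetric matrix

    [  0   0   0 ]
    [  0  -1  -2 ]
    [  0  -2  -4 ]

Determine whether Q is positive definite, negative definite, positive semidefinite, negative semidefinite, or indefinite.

Row-reducing A symmetrically gives the diagonal entries 0, -1, 0.
That gives 1 negative, 2 zero pivots.
Hence Q is negative semidefinite.

negative semidefinite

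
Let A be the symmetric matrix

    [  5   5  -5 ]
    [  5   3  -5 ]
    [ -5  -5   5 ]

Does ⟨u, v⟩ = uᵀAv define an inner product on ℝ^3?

no

Symmetric row and column elimination reduces A to a congruent diagonal form with pivots 5, -2, 0.
So there are 1 positive, 1 negative, 1 zero pivots.
Hence Q is indefinite.
⟨·,·⟩ is an inner product exactly when A is positive definite.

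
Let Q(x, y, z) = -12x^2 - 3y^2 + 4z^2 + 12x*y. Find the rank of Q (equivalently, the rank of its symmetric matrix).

Write A = [[-12, 6, 0], [6, -3, 0], [0, 0, 4]].
Symmetric row and column elimination reduces A to a congruent diagonal form with pivots -12, 0, 4.
Counting signs: 1 positive, 1 negative, 1 zero.
The rank is the number of nonzero pivots: 2.

2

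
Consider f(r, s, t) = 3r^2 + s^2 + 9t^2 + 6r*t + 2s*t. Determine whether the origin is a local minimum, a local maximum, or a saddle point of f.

The Hessian at the origin is H = [[6, 0, 6], [0, 2, 2], [6, 2, 18]].
Applying the same elementary operations to the rows and columns of H produces a congruent diagonal matrix with entries 6, 2, 10.
That gives 3 positive pivots.
H is positive definite, so the origin is a strict local minimum.

local minimum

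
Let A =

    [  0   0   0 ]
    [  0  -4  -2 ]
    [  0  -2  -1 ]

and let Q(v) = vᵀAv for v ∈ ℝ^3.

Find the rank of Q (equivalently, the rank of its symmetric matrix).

Row-reducing A symmetrically gives the diagonal entries 0, -4, 0.
That gives 1 negative, 2 zero pivots.
The rank is the number of nonzero pivots: 1.

1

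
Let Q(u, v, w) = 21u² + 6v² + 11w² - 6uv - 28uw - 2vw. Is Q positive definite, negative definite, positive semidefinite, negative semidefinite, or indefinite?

positive definite

Write A = [[21, -3, -14], [-3, 6, -1], [-14, -1, 11]].
Row-reducing A symmetrically gives the diagonal entries 21, 39/7, 2/39.
So there are 3 positive pivots.
Hence Q is positive definite.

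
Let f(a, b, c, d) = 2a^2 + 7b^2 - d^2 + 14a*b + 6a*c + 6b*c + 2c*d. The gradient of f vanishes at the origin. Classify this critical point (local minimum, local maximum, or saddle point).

The Hessian at the origin is H = [[4, 14, 6, 0], [14, 14, 6, 0], [6, 6, 0, 2], [0, 0, 2, -2]].
Symmetric row and column elimination reduces H to a congruent diagonal form with pivots 4, -35, -18/7, -4/9.
Counting signs: 1 positive, 3 negative.
H is indefinite, so the origin is a saddle point.

saddle point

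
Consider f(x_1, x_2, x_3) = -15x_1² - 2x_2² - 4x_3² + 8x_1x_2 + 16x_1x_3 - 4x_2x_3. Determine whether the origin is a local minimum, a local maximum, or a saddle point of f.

The Hessian at the origin is H = [[-30, 8, 16], [8, -4, -4], [16, -4, -8]].
Symmetric row and column elimination reduces H to a congruent diagonal form with pivots -30, -28/15, 4/7.
So there are 1 positive, 2 negative pivots.
H is indefinite, so the origin is a saddle point.

saddle point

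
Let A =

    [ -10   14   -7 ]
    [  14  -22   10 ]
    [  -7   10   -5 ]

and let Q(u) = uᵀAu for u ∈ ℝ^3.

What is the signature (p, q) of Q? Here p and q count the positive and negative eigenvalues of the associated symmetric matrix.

Congruent diagonalization of A (simultaneous row and column reduction) yields pivots -10, -12/5, -1/12.
That gives 3 negative pivots.

(0, 3)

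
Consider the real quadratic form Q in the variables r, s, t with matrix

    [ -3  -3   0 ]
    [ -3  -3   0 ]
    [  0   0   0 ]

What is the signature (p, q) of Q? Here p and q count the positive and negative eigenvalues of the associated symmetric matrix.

Symmetric row and column elimination reduces A to a congruent diagonal form with pivots -3, 0, 0.
That gives 1 negative, 2 zero pivots.

(0, 1)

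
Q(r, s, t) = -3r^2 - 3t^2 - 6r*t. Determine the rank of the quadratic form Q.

The symmetric matrix is A = [[-3, 0, -3], [0, 0, 0], [-3, 0, -3]].
Congruent diagonalization of A (simultaneous row and column reduction) yields pivots -3, 0, 0.
That gives 1 negative, 2 zero pivots.
The rank is the number of nonzero pivots: 1.

1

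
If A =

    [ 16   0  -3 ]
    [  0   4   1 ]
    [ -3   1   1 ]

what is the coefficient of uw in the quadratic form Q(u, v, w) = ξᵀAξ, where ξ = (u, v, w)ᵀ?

-6

The coefficient of uw is A[1,3] + A[3,1] = 2·(-3) = -6.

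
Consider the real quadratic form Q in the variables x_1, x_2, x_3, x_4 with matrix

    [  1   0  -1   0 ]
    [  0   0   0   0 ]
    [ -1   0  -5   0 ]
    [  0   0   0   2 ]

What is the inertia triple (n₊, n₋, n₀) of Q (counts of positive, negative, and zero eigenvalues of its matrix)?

Symmetric row and column elimination reduces A to a congruent diagonal form with pivots 1, 0, -6, 2.
Counting signs: 2 positive, 1 negative, 1 zero.

(2, 1, 1)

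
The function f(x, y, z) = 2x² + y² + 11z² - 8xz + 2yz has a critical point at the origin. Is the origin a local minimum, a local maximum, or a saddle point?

local minimum

The Hessian at the origin is H = [[4, 0, -8], [0, 2, 2], [-8, 2, 22]].
Applying the same elementary operations to the rows and columns of H produces a congruent diagonal matrix with entries 4, 2, 4.
That gives 3 positive pivots.
H is positive definite, so the origin is a strict local minimum.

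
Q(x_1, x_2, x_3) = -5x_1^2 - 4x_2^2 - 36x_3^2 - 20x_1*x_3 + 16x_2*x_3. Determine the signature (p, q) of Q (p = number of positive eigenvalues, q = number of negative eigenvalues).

(0, 2)

The associated matrix is A = [[-5, 0, -10], [0, -4, 8], [-10, 8, -36]].
Symmetric row and column elimination reduces A to a congruent diagonal form with pivots -5, -4, 0.
That gives 2 negative, 1 zero pivots.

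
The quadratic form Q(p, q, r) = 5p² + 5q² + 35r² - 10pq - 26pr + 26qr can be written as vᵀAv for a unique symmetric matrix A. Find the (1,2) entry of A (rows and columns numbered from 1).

The coefficient of p·q in Q is -10. For a symmetric A this equals A[1,2] + A[2,1] = 2·A[1,2].
So A[1,2] = -10/2 = -5.

-5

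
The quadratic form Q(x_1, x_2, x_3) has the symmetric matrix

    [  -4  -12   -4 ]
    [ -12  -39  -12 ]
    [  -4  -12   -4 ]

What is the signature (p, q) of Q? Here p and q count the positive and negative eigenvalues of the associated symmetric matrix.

Applying the same elementary operations to the rows and columns of A produces a congruent diagonal matrix with entries -4, -3, 0.
Counting signs: 2 negative, 1 zero.

(0, 2)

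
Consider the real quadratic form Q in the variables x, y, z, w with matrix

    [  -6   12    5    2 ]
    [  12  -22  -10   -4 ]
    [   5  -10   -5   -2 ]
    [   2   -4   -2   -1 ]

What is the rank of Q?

4

Row-reducing A symmetrically gives the diagonal entries -6, 2, -5/6, -1/5.
Counting signs: 1 positive, 3 negative.
The rank is the number of nonzero pivots: 4.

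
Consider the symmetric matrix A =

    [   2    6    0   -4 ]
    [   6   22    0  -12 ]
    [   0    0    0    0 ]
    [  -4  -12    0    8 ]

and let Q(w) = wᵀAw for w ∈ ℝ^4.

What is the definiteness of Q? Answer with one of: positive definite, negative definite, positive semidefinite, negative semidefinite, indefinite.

positive semidefinite

Applying the same elementary operations to the rows and columns of A produces a congruent diagonal matrix with entries 2, 4, 0, 0.
So there are 2 positive, 2 zero pivots.
Hence Q is positive semidefinite.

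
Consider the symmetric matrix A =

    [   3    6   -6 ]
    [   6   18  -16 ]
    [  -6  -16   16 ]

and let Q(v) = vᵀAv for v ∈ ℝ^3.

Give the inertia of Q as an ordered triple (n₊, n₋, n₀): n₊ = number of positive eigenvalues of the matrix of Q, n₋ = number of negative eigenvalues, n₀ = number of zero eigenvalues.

Row-reducing A symmetrically gives the diagonal entries 3, 6, 4/3.
Counting signs: 3 positive.

(3, 0, 0)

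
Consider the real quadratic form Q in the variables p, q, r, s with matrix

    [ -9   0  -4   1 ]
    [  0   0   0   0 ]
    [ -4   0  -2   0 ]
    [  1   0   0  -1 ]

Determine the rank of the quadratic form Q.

2

Congruent diagonalization of A (simultaneous row and column reduction) yields pivots -9, 0, -2/9, 0.
That gives 2 negative, 2 zero pivots.
The rank is the number of nonzero pivots: 2.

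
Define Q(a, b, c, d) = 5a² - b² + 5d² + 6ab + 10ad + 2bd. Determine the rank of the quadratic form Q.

3

The symmetric matrix is A = [[5, 3, 0, 5], [3, -1, 0, 1], [0, 0, 0, 0], [5, 1, 0, 5]].
Row-reducing A symmetrically gives the diagonal entries 5, -14/5, 0, 10/7.
Counting signs: 2 positive, 1 negative, 1 zero.
The rank is the number of nonzero pivots: 3.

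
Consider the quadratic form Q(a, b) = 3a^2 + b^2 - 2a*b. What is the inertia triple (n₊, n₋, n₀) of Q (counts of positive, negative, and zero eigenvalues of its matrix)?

Write A = [[3, -1], [-1, 1]].
Applying the same elementary operations to the rows and columns of A produces a congruent diagonal matrix with entries 3, 2/3.
That gives 2 positive pivots.

(2, 0, 0)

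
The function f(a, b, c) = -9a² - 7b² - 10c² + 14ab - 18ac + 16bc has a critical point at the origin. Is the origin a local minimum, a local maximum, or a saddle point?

The Hessian at the origin is H = [[-18, 14, -18], [14, -14, 16], [-18, 16, -20]].
Congruent diagonalization of H (simultaneous row and column reduction) yields pivots -18, -28/9, -5/7.
So there are 3 negative pivots.
H is negative definite, so the origin is a strict local maximum.

local maximum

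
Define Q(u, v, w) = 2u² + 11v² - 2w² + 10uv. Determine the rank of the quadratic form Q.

The associated matrix is A = [[2, 5, 0], [5, 11, 0], [0, 0, -2]].
Symmetric row and column elimination reduces A to a congruent diagonal form with pivots 2, -3/2, -2.
That gives 1 positive, 2 negative pivots.
The rank is the number of nonzero pivots: 3.

3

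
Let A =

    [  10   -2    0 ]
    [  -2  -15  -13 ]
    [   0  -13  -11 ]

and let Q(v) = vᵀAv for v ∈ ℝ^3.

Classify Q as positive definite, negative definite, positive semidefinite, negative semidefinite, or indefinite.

Applying the same elementary operations to the rows and columns of A produces a congruent diagonal matrix with entries 10, -77/5, -2/77.
Counting signs: 1 positive, 2 negative.
Hence Q is indefinite.

indefinite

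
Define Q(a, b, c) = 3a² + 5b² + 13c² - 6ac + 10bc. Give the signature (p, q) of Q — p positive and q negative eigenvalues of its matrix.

The associated matrix is A = [[3, 0, -3], [0, 5, 5], [-3, 5, 13]].
An LDLᵀ factorisation of A has diagonal entries 3, 5, 5.
Counting signs: 3 positive.

(3, 0)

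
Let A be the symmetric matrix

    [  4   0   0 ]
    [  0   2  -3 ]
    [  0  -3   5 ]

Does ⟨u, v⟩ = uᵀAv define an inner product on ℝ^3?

yes

Applying the same elementary operations to the rows and columns of A produces a congruent diagonal matrix with entries 4, 2, 1/2.
That gives 3 positive pivots.
Hence Q is positive definite.
⟨·,·⟩ is an inner product exactly when A is positive definite.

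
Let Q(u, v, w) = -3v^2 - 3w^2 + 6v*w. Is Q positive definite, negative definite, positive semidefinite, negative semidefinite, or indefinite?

negative semidefinite

The symmetric matrix is A = [[0, 0, 0], [0, -3, 3], [0, 3, -3]].
Applying the same elementary operations to the rows and columns of A produces a congruent diagonal matrix with entries 0, -3, 0.
Counting signs: 1 negative, 2 zero.
Hence Q is negative semidefinite.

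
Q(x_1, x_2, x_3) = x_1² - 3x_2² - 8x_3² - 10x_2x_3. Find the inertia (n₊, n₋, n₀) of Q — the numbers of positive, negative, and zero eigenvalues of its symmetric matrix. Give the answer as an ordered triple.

The associated matrix is A = [[1, 0, 0], [0, -3, -5], [0, -5, -8]].
An LDLᵀ factorisation of A has diagonal entries 1, -3, 1/3.
So there are 2 positive, 1 negative pivots.

(2, 1, 0)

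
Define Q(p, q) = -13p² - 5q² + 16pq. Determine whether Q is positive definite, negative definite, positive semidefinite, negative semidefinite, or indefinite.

The symmetric matrix of Q is A = [[-13, 8], [8, -5]].
Leading principal minors: Δ_1 = -13, Δ_2 = 1.
The signs alternate starting with Δ_1 < 0, so by Sylvester's criterion Q is negative definite.

negative definite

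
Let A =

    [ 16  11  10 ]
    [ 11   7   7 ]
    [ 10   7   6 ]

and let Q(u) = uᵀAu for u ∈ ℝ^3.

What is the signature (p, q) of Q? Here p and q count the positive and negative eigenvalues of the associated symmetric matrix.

(1, 2)

Symmetric row and column elimination reduces A to a congruent diagonal form with pivots 16, -9/16, -2/9.
So there are 1 positive, 2 negative pivots.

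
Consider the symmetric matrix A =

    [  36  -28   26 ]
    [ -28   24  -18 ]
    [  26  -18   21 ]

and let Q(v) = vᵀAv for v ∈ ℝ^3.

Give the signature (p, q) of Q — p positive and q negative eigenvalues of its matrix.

(2, 0)

Row-reducing A symmetrically gives the diagonal entries 36, 20/9, 0.
That gives 2 positive, 1 zero pivots.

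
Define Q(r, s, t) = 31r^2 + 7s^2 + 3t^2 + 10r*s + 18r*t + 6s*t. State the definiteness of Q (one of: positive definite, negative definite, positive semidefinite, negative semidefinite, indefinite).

positive semidefinite

The symmetric matrix is A = [[31, 5, 9], [5, 7, 3], [9, 3, 3]].
Congruent diagonalization of A (simultaneous row and column reduction) yields pivots 31, 192/31, 0.
So there are 2 positive, 1 zero pivots.
Hence Q is positive semidefinite.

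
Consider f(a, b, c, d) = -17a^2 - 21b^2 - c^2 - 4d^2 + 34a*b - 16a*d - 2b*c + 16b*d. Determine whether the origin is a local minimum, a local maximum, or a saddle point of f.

The Hessian at the origin is H = [[-34, 34, 0, -16], [34, -42, -2, 16], [0, -2, -2, 0], [-16, 16, 0, -8]].
Row-reducing H symmetrically gives the diagonal entries -34, -8, -3/2, -8/17.
That gives 4 negative pivots.
H is negative definite, so the origin is a strict local maximum.

local maximum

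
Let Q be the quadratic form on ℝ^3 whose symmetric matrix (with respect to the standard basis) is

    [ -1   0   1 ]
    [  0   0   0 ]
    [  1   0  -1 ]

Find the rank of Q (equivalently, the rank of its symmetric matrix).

1

Congruent diagonalization of A (simultaneous row and column reduction) yields pivots -1, 0, 0.
Counting signs: 1 negative, 2 zero.
The rank is the number of nonzero pivots: 1.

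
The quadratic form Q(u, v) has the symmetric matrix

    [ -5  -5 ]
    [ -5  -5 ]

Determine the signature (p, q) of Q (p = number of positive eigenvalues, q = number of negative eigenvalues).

Applying the same elementary operations to the rows and columns of A produces a congruent diagonal matrix with entries -5, 0.
That gives 1 negative, 1 zero pivots.

(0, 1)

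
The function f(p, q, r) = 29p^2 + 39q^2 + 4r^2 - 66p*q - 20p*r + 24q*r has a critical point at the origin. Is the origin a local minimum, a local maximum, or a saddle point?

The Hessian at the origin is H = [[58, -66, -20], [-66, 78, 24], [-20, 24, 8]].
Row-reducing H symmetrically gives the diagonal entries 58, 84/29, 4/7.
Counting signs: 3 positive.
H is positive definite, so the origin is a strict local minimum.

local minimum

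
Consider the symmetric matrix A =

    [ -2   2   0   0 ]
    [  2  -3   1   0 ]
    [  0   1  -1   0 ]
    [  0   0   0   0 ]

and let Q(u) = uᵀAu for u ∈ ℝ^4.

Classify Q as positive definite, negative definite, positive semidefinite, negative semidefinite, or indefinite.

Symmetric row and column elimination reduces A to a congruent diagonal form with pivots -2, -1, 0, 0.
So there are 2 negative, 2 zero pivots.
Hence Q is negative semidefinite.

negative semidefinite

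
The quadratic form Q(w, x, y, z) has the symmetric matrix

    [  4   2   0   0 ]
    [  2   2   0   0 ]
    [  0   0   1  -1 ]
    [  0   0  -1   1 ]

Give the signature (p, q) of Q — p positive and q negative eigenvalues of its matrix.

(3, 0)

Symmetric row and column elimination reduces A to a congruent diagonal form with pivots 4, 1, 1, 0.
Counting signs: 3 positive, 1 zero.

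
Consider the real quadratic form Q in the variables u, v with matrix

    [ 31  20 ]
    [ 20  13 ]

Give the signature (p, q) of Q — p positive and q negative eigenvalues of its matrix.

Applying the same elementary operations to the rows and columns of A produces a congruent diagonal matrix with entries 31, 3/31.
So there are 2 positive pivots.

(2, 0)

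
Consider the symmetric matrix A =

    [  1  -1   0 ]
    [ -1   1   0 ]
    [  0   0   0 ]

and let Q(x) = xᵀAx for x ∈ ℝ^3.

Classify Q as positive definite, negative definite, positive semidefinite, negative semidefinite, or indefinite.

Row-reducing A symmetrically gives the diagonal entries 1, 0, 0.
Counting signs: 1 positive, 2 zero.
Hence Q is positive semidefinite.

positive semidefinite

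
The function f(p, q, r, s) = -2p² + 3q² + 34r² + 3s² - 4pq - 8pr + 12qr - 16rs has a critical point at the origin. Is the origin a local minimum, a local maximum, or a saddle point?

saddle point

The Hessian at the origin is H = [[-4, -4, -8, 0], [-4, 6, 12, 0], [-8, 12, 68, -16], [0, 0, -16, 6]].
Congruent diagonalization of H (simultaneous row and column reduction) yields pivots -4, 10, 44, 2/11.
Counting signs: 3 positive, 1 negative.
H is indefinite, so the origin is a saddle point.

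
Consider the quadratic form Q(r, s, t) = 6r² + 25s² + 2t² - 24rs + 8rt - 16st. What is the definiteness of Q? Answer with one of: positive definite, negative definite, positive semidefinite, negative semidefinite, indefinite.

indefinite

The symmetric matrix is A = [[6, -12, 4], [-12, 25, -8], [4, -8, 2]].
An LDLᵀ factorisation of A has diagonal entries 6, 1, -2/3.
That gives 2 positive, 1 negative pivots.
Hence Q is indefinite.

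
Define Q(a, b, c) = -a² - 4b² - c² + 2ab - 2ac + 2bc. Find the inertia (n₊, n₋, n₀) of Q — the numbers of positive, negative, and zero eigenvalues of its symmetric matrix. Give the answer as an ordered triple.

Write A = [[-1, 1, -1], [1, -4, 1], [-1, 1, -1]].
Row-reducing A symmetrically gives the diagonal entries -1, -3, 0.
That gives 2 negative, 1 zero pivots.

(0, 2, 1)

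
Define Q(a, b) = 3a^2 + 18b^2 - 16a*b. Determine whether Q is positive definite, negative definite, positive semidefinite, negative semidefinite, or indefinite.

indefinite

The associated matrix is A = [[3, -8], [-8, 18]].
Symmetric row and column elimination reduces A to a congruent diagonal form with pivots 3, -10/3.
That gives 1 positive, 1 negative pivots.
Hence Q is indefinite.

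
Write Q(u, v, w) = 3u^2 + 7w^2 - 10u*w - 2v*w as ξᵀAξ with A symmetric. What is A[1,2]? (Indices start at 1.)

0

The coefficient of u·v in Q is 0. For a symmetric A this equals A[1,2] + A[2,1] = 2·A[1,2].
So A[1,2] = 0/2 = 0.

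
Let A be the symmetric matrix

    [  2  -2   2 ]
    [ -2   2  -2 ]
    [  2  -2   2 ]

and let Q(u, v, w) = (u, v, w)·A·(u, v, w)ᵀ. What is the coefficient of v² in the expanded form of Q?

2

The coefficient of v² is the diagonal entry A[2,2] = 2.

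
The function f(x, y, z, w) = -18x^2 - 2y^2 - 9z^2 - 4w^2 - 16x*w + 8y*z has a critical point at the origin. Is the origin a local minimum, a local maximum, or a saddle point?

local maximum

The Hessian at the origin is H = [[-36, 0, 0, -16], [0, -4, 8, 0], [0, 8, -18, 0], [-16, 0, 0, -8]].
Applying the same elementary operations to the rows and columns of H produces a congruent diagonal matrix with entries -36, -4, -2, -8/9.
That gives 4 negative pivots.
H is negative definite, so the origin is a strict local maximum.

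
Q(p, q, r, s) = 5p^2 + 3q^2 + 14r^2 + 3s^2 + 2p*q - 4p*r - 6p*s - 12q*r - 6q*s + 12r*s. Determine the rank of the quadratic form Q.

4

Write A = [[5, 1, -2, -3], [1, 3, -6, -3], [-2, -6, 14, 6], [-3, -3, 6, 3]].
Congruent diagonalization of A (simultaneous row and column reduction) yields pivots 5, 14/5, 2, -6/7.
That gives 3 positive, 1 negative pivots.
The rank is the number of nonzero pivots: 4.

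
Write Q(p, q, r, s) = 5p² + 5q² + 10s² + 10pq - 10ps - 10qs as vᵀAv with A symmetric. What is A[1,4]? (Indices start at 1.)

-5

The coefficient of p·s in Q is -10. For a symmetric A this equals A[1,4] + A[4,1] = 2·A[1,4].
So A[1,4] = -10/2 = -5.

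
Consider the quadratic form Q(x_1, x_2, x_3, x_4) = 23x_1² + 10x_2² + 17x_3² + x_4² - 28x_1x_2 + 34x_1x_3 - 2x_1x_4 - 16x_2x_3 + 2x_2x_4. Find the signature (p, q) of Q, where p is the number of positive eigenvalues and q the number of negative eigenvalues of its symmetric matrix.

The associated matrix is A = [[23, -14, 17, -1], [-14, 10, -8, 1], [17, -8, 17, 0], [-1, 1, 0, 1]].
Congruent diagonalization of A (simultaneous row and column reduction) yields pivots 23, 34/23, 12/17, 5/6.
That gives 4 positive pivots.

(4, 0)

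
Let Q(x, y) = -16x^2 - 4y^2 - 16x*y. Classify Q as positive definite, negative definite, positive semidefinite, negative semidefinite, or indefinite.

negative semidefinite

The associated matrix is A = [[-16, -8], [-8, -4]].
Symmetric row and column elimination reduces A to a congruent diagonal form with pivots -16, 0.
That gives 1 negative, 1 zero pivots.
Hence Q is negative semidefinite.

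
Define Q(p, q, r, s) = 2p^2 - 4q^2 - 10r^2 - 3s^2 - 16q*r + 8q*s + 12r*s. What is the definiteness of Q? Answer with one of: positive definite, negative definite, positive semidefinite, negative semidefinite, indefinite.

Write A = [[2, 0, 0, 0], [0, -4, -8, 4], [0, -8, -10, 6], [0, 4, 6, -3]].
An LDLᵀ factorisation of A has diagonal entries 2, -4, 6, 1/3.
So there are 3 positive, 1 negative pivots.
Hence Q is indefinite.

indefinite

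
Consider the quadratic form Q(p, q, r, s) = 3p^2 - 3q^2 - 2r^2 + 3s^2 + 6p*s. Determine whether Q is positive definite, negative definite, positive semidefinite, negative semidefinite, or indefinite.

indefinite

Write A = [[3, 0, 0, 3], [0, -3, 0, 0], [0, 0, -2, 0], [3, 0, 0, 3]].
Row-reducing A symmetrically gives the diagonal entries 3, -3, -2, 0.
So there are 1 positive, 2 negative, 1 zero pivots.
Hence Q is indefinite.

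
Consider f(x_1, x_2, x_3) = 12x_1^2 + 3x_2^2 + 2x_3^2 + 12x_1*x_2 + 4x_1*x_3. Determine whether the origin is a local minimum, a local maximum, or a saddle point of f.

The Hessian at the origin is H = [[24, 12, 4], [12, 6, 0], [4, 0, 4]].
H is indefinite, so the origin is a saddle point.

saddle point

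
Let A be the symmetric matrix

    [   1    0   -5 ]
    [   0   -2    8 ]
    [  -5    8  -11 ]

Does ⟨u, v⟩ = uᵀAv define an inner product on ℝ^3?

no

Applying the same elementary operations to the rows and columns of A produces a congruent diagonal matrix with entries 1, -2, -4.
So there are 1 positive, 2 negative pivots.
Hence Q is indefinite.
⟨·,·⟩ is an inner product exactly when A is positive definite.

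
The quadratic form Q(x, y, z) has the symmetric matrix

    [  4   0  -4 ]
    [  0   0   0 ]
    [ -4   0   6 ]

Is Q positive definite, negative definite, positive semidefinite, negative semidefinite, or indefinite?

positive semidefinite

Symmetric row and column elimination reduces A to a congruent diagonal form with pivots 4, 0, 2.
Counting signs: 2 positive, 1 zero.
Hence Q is positive semidefinite.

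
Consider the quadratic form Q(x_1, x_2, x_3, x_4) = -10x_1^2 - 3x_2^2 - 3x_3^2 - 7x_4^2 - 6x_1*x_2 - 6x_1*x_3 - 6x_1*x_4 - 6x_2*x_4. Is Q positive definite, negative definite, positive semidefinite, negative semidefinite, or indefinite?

The symmetric matrix of Q is A = [[-10, -3, -3, -3], [-3, -3, 0, -3], [-3, 0, -3, 0], [-3, -3, 0, -7]].
Leading principal minors: Δ_1 = -10, Δ_2 = 21, Δ_3 = -36, Δ_4 = 144.
The signs alternate starting with Δ_1 < 0, so by Sylvester's criterion Q is negative definite.

negative definite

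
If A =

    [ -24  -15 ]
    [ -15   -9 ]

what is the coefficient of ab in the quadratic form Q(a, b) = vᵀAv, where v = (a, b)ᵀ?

The coefficient of ab is A[1,2] + A[2,1] = 2·(-15) = -30.

-30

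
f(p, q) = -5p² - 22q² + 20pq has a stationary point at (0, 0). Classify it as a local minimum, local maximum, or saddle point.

The Hessian at the origin is H = [[-10, 20], [20, -44]].
det H = -10·-44 − (20)² = 40 > 0 and H[1,1] = -10 < 0, so H is negative definite.
Therefore the origin is a local maximum.

local maximum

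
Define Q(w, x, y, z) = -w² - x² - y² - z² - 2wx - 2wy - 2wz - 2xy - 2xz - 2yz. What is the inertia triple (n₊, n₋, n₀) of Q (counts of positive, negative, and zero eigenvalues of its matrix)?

The symmetric matrix is A = [[-1, -1, -1, -1], [-1, -1, -1, -1], [-1, -1, -1, -1], [-1, -1, -1, -1]].
Row-reducing A symmetrically gives the diagonal entries -1, 0, 0, 0.
That gives 1 negative, 3 zero pivots.

(0, 1, 3)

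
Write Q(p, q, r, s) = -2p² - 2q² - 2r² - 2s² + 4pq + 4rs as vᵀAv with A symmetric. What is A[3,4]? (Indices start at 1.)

The coefficient of r·s in Q is 4. For a symmetric A this equals A[3,4] + A[4,3] = 2·A[3,4].
So A[3,4] = 4/2 = 2.

2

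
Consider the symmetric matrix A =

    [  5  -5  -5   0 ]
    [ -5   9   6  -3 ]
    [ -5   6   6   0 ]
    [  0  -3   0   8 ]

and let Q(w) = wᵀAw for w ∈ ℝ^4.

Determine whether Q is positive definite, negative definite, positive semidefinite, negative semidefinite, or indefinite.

positive definite

Row-reducing A symmetrically gives the diagonal entries 5, 4, 3/4, 5.
So there are 4 positive pivots.
Hence Q is positive definite.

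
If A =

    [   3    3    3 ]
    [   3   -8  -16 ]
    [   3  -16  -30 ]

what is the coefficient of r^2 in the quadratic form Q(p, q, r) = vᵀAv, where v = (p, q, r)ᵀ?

-30

The coefficient of r^2 is the diagonal entry A[3,3] = -30.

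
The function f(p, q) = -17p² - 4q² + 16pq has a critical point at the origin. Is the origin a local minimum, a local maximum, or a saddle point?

local maximum

The Hessian at the origin is H = [[-34, 16], [16, -8]].
det H = -34·-8 − (16)² = 16 > 0 and H[1,1] = -34 < 0, so H is negative definite.
Therefore the origin is a local maximum.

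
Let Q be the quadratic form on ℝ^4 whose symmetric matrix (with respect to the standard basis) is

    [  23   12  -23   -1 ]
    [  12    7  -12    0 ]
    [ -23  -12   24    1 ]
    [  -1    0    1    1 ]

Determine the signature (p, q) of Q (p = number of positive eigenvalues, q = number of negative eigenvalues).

(4, 0)

Row-reducing A symmetrically gives the diagonal entries 23, 17/23, 1, 10/17.
That gives 4 positive pivots.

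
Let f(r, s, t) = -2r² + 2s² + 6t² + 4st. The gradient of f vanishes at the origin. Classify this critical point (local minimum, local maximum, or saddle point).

The Hessian at the origin is H = [[-4, 0, 0], [0, 4, 4], [0, 4, 12]].
Symmetric row and column elimination reduces H to a congruent diagonal form with pivots -4, 4, 8.
Counting signs: 2 positive, 1 negative.
H is indefinite, so the origin is a saddle point.

saddle point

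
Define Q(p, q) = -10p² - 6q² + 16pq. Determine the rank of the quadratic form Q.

2

Write A = [[-10, 8], [8, -6]].
Row-reducing A symmetrically gives the diagonal entries -10, 2/5.
So there are 1 positive, 1 negative pivots.
The rank is the number of nonzero pivots: 2.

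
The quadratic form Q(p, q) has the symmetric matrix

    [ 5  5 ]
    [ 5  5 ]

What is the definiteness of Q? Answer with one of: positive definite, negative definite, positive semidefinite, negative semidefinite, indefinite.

Congruent diagonalization of A (simultaneous row and column reduction) yields pivots 5, 0.
Counting signs: 1 positive, 1 zero.
Hence Q is positive semidefinite.

positive semidefinite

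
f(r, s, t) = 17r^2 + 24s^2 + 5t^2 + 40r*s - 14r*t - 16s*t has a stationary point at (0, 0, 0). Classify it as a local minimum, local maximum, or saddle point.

The Hessian at the origin is H = [[34, 40, -14], [40, 48, -16], [-14, -16, 10]].
Applying the same elementary operations to the rows and columns of H produces a congruent diagonal matrix with entries 34, 16/17, 4.
So there are 3 positive pivots.
H is positive definite, so the origin is a strict local minimum.

local minimum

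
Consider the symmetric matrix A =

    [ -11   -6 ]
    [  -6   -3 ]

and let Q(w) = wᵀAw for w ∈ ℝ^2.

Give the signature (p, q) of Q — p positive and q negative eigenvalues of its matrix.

Row-reducing A symmetrically gives the diagonal entries -11, 3/11.
Counting signs: 1 positive, 1 negative.

(1, 1)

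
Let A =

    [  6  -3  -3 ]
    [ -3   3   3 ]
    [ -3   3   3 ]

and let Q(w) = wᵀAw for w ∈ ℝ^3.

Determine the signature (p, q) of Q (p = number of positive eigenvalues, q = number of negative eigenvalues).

(2, 0)

Row-reducing A symmetrically gives the diagonal entries 6, 3/2, 0.
That gives 2 positive, 1 zero pivots.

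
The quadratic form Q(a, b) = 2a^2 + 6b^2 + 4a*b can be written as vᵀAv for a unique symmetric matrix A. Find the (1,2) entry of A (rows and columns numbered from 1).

2

The coefficient of a·b in Q is 4. For a symmetric A this equals A[1,2] + A[2,1] = 2·A[1,2].
So A[1,2] = 4/2 = 2.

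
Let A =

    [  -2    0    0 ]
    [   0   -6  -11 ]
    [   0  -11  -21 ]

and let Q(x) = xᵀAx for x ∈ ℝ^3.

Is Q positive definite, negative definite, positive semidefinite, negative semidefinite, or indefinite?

Leading principal minors: Δ_1 = -2, Δ_2 = 12, Δ_3 = -10.
The signs alternate starting with Δ_1 < 0, so by Sylvester's criterion Q is negative definite.

negative definite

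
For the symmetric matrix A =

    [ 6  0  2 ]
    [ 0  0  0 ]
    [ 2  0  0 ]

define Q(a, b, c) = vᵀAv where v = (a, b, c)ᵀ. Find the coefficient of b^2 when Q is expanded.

The coefficient of b^2 is the diagonal entry A[2,2] = 0.

0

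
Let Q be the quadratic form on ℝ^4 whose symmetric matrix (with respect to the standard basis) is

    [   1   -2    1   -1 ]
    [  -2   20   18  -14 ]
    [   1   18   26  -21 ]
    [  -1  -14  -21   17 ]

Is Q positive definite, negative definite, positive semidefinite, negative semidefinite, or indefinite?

Applying the same elementary operations to the rows and columns of A produces a congruent diagonal matrix with entries 1, 16, 0, 0.
Counting signs: 2 positive, 2 zero.
Hence Q is positive semidefinite.

positive semidefinite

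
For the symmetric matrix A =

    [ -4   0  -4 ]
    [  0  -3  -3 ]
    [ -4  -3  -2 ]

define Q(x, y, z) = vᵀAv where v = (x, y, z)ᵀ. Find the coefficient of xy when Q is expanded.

The coefficient of xy is A[1,2] + A[2,1] = 2·0 = 0.

0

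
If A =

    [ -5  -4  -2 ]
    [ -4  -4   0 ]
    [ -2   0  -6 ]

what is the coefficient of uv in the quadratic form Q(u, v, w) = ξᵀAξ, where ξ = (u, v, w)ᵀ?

The coefficient of uv is A[1,2] + A[2,1] = 2·(-4) = -8.

-8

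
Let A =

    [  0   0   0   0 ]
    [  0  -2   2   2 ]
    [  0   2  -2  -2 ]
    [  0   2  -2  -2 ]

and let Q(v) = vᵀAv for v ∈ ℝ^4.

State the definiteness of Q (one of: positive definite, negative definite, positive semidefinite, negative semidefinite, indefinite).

negative semidefinite

Congruent diagonalization of A (simultaneous row and column reduction) yields pivots 0, -2, 0, 0.
Counting signs: 1 negative, 3 zero.
Hence Q is negative semidefinite.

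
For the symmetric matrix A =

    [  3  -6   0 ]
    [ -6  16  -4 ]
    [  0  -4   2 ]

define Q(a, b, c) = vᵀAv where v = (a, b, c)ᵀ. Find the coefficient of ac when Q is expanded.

0

The coefficient of ac is A[1,3] + A[3,1] = 2·0 = 0.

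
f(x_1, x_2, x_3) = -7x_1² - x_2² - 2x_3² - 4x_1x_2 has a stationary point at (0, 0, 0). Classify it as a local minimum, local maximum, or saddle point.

local maximum

The Hessian at the origin is H = [[-14, -4, 0], [-4, -2, 0], [0, 0, -4]].
Applying the same elementary operations to the rows and columns of H produces a congruent diagonal matrix with entries -14, -6/7, -4.
So there are 3 negative pivots.
H is negative definite, so the origin is a strict local maximum.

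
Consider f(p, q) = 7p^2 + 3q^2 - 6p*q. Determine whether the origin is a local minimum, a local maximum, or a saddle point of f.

local minimum

The Hessian at the origin is H = [[14, -6], [-6, 6]].
det H = 14·6 − (-6)² = 48 > 0 and H[1,1] = 14 > 0, so H is positive definite.
Therefore the origin is a local minimum.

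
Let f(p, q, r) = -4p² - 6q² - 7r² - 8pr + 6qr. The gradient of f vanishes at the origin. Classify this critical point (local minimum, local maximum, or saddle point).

local maximum

The Hessian at the origin is H = [[-8, 0, -8], [0, -12, 6], [-8, 6, -14]].
Congruent diagonalization of H (simultaneous row and column reduction) yields pivots -8, -12, -3.
Counting signs: 3 negative.
H is negative definite, so the origin is a strict local maximum.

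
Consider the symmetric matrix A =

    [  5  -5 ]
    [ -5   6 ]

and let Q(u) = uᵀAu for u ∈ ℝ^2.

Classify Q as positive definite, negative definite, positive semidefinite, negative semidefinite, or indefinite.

Symmetric row and column elimination reduces A to a congruent diagonal form with pivots 5, 1.
Counting signs: 2 positive.
Hence Q is positive definite.

positive definite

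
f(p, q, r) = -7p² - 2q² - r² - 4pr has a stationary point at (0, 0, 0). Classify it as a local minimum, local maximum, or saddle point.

The Hessian at the origin is H = [[-14, 0, -4], [0, -4, 0], [-4, 0, -2]].
Row-reducing H symmetrically gives the diagonal entries -14, -4, -6/7.
That gives 3 negative pivots.
H is negative definite, so the origin is a strict local maximum.

local maximum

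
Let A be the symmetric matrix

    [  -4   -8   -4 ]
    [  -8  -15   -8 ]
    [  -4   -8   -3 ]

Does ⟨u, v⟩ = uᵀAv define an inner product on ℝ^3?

Congruent diagonalization of A (simultaneous row and column reduction) yields pivots -4, 1, 1.
That gives 2 positive, 1 negative pivots.
Hence Q is indefinite.
⟨·,·⟩ is an inner product exactly when A is positive definite.

no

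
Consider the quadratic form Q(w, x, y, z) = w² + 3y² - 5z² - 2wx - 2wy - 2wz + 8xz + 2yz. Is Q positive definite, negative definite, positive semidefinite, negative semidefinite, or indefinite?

Write A = [[1, -1, -1, -1], [-1, 0, 0, 4], [-1, 0, 3, 1], [-1, 4, 1, -5]].
Applying the same elementary operations to the rows and columns of A produces a congruent diagonal matrix with entries 1, -1, 3, 0.
So there are 2 positive, 1 negative, 1 zero pivots.
Hence Q is indefinite.

indefinite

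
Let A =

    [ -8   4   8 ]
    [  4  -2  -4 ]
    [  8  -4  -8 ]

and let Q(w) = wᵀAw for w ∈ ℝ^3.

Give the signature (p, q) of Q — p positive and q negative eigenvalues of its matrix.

(0, 1)

Congruent diagonalization of A (simultaneous row and column reduction) yields pivots -8, 0, 0.
Counting signs: 1 negative, 2 zero.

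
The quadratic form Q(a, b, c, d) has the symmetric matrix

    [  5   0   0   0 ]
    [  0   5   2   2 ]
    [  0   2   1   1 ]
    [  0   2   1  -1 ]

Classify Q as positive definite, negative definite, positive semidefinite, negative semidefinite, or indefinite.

An LDLᵀ factorisation of A has diagonal entries 5, 5, 1/5, -2.
That gives 3 positive, 1 negative pivots.
Hence Q is indefinite.

indefinite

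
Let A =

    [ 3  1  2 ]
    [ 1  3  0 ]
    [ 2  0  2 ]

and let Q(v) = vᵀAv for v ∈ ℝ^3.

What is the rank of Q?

Applying the same elementary operations to the rows and columns of A produces a congruent diagonal matrix with entries 3, 8/3, 1/2.
That gives 3 positive pivots.
The rank is the number of nonzero pivots: 3.

3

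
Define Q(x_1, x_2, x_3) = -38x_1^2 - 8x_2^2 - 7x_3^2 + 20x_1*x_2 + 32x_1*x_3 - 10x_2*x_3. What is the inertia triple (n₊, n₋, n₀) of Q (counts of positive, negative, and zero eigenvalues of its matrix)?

Write A = [[-38, 10, 16], [10, -8, -5], [16, -5, -7]].
Applying the same elementary operations to the rows and columns of A produces a congruent diagonal matrix with entries -38, -102/19, -5/34.
So there are 3 negative pivots.

(0, 3, 0)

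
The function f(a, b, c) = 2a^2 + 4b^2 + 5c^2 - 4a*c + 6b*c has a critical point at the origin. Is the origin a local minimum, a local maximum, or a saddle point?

The Hessian at the origin is H = [[4, 0, -4], [0, 8, 6], [-4, 6, 10]].
Congruent diagonalization of H (simultaneous row and column reduction) yields pivots 4, 8, 3/2.
So there are 3 positive pivots.
H is positive definite, so the origin is a strict local minimum.

local minimum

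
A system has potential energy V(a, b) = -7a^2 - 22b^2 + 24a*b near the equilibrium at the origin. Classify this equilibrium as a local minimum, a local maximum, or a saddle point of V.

The Hessian at the origin is H = [[-14, 24], [24, -44]].
det H = -14·-44 − (24)² = 40 > 0 and H[1,1] = -14 < 0, so H is negative definite.
Therefore the origin is a local maximum.

local maximum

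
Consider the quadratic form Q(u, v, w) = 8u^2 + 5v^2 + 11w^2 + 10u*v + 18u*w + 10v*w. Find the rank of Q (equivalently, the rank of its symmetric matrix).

Write A = [[8, 5, 9], [5, 5, 5], [9, 5, 11]].
Applying the same elementary operations to the rows and columns of A produces a congruent diagonal matrix with entries 8, 15/8, 2/3.
Counting signs: 3 positive.
The rank is the number of nonzero pivots: 3.

3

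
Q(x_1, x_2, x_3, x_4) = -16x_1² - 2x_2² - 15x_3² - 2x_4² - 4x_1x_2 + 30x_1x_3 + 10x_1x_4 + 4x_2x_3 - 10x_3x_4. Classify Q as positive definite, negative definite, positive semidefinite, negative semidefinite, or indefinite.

The associated matrix is A = [[-16, -2, 15, 5], [-2, -2, 2, 0], [15, 2, -15, -5], [5, 0, -5, -2]].
Applying the same elementary operations to the rows and columns of A produces a congruent diagonal matrix with entries -16, -7/4, -13/14, -1/13.
So there are 4 negative pivots.
Hence Q is negative definite.

negative definite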